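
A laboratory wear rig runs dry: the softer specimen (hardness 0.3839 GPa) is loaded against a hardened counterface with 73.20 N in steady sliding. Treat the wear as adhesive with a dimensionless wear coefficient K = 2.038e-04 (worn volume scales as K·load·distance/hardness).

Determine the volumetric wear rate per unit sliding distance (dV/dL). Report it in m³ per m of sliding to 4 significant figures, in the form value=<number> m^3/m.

The intermediates are displayed rounded — all working math runs at exact precision. Rounded once at the end, at 4 significant digits.
Hardness H = 0.3839 GPa = 3.839e+08 Pa.
As SI base values: W = 73.20 N, H = 3.839e+08 Pa, K = 2.038e-04.
Volumetric rate dV/dL = K·W/H (independent of L): 2.038e-04 · 73.20 / 3.839e+08 = 3.886e-11 m³/m.

value=3.886e-11 m^3/m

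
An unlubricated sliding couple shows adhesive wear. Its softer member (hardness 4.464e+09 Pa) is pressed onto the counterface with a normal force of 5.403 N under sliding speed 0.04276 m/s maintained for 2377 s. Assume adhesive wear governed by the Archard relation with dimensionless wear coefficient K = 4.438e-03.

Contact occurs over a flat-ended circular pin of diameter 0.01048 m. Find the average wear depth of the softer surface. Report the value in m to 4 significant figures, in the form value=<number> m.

value=6.329e-06 m

All working math maintains full float precision, and the intermediates are displayed rounded; a single final rounding, at four significant digits.
Distance covered L = v·t = 0.04276 m/s × 2377 s = 101.6 m.
Contact area A = π·d²/4 = π·(0.01048 m)²/4 = 8.626e-05 m².
SI base units throughout: W = 5.403 N, H = 4.464e+09 Pa, K = 4.438e-03.
By Archard's law, V = K·W·L/H = 4.438e-03 · 5.403 · 101.6 / 4.464e+09 = 5.460e-10 m³.
Average depth h = V/A = 5.460e-10 / 8.626e-05 = 6.329e-06 m.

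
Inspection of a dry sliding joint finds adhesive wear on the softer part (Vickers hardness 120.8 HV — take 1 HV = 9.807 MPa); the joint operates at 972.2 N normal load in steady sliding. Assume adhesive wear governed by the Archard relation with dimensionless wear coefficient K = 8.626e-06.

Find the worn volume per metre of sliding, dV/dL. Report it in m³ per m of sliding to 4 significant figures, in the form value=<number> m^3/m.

value=7.079e-12 m^3/m

Intermediate values appear rounded; the algebra holds exact precision; one last rounding: four significant digits.
Hardness H = 120.8 HV × 9.807 MPa/HV = 1185 MPa = 1.185e+09 Pa.
Collected in SI base units: W = 972.2 N, H = 1.185e+09 Pa, K = 8.626e-06.
The wear rate dV/dL = K·W/H (no L dependence): 8.626e-06 · 972.2 / 1.185e+09 = 7.079e-12 m³/m.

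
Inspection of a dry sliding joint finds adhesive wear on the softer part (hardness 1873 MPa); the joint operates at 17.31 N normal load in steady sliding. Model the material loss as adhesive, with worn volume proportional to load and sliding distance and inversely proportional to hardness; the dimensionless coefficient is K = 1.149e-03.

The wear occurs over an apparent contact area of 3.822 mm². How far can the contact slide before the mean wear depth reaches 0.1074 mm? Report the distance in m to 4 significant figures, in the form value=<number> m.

value=38.66 m

The algebra keeps full precision. Intermediates are printed rounded. Rounded just once to four significant figures.
Hardness H = 1873 MPa = 1.873e+09 Pa.
Contact area A = 3.822 mm² = 3.822e-06 m².
Depth limit h_lim = 0.1074 mm = 1.074e-04 m.
In SI base units, W = 17.31 N, H = 1.873e+09 Pa, K = 1.149e-03.
Wearable volume V_lim = h_lim·A = 1.074e-04 · 3.822e-06 = 4.105e-10 m³.
So the life L = V_lim·H/(K·W) = 4.105e-10 · 1.873e+09 / (1.149e-03 · 17.31) = 38.66 m.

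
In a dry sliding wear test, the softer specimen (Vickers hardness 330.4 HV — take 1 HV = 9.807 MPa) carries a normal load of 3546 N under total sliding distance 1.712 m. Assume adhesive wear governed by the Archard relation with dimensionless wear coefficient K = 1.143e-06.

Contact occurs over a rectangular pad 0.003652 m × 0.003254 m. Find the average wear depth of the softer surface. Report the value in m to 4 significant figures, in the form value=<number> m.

value=1.802e-07 m

Intermediate values are shown rounded, and the computation carries full float precision. Rounded once at the end to 4 significant figures.
Convert: Hardness H = 330.4 HV × 9.807 MPa/HV = 3240 MPa = 3.240e+09 Pa.
Convert: Contact area A = 0.003652 m × 0.003254 m = 1.188e-05 m².
SI base units throughout: W = 3546 N, H = 3.240e+09 Pa, K = 1.143e-06.
The Archard volume V = K·W·L/H = 1.143e-06 · 3546 · 1.712 / 3.240e+09 = 2.141e-12 m³.
Wear depth h = V/A = 2.141e-12 / 1.188e-05 = 1.802e-07 m.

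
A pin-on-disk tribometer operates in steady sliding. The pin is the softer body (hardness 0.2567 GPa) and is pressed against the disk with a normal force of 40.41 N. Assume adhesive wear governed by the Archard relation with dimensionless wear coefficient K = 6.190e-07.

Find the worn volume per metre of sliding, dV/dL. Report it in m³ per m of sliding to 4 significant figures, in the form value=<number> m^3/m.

All arithmetic runs at full float precision — intermediate values are shown rounded. Rounded just once: 4 significant digits.
Convert: Hardness H = 0.2567 GPa = 2.567e+08 Pa.
Collected in SI base units: W = 40.41 N, H = 2.567e+08 Pa, K = 6.190e-07.
The wear rate dV/dL = K·W/H, so: 6.190e-07 · 40.41 / 2.567e+08 = 9.744e-14 m³/m.

value=9.744e-14 m^3/m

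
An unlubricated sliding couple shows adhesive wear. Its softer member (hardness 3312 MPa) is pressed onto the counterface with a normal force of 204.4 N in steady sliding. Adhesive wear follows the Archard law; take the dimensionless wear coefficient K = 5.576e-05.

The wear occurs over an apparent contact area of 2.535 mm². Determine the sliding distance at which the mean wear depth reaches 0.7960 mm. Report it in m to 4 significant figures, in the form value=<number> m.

All arithmetic keeps full float precision — intermediates are printed rounded; rounded just once: 4 significant figures.
Hardness H = 3312 MPa = 3.312e+09 Pa.
Contact area A = 2.535 mm² = 2.535e-06 m².
Depth limit h_lim = 0.7960 mm = 7.960e-04 m.
Collected in SI base units: W = 204.4 N, H = 3.312e+09 Pa, K = 5.576e-05.
At the depth limit, V_lim = h_lim·A = 7.960e-04 · 2.535e-06 = 2.018e-09 m³.
So the life L = V_lim·H/(K·W) = 2.018e-09 · 3.312e+09 / (5.576e-05 · 204.4) = 586.4 m.

value=586.4 m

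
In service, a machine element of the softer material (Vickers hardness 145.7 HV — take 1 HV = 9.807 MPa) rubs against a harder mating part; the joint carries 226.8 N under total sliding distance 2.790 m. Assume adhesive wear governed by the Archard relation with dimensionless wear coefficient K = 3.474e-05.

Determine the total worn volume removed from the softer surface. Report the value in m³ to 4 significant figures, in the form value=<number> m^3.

value=1.538e-11 m^3

Every step holds exact precision. Printed values are rounded; rounded once at the end to 4 significant figures.
Convert: Hardness H = 145.7 HV × 9.807 MPa/HV = 1429 MPa = 1.429e+09 Pa.
In SI base units: W = 226.8 N, H = 1.429e+09 Pa, K = 3.474e-05.
Archard volume V = K·W·L/H = 3.474e-05 · 226.8 · 2.790 / 1.429e+09 = 1.538e-11 m³.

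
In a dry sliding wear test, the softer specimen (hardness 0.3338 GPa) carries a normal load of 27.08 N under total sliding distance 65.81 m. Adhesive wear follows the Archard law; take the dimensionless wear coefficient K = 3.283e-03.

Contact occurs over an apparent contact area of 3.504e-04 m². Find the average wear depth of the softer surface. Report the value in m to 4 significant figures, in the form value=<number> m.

value=5.002e-05 m

The algebra holds full precision; intermediates are printed rounded; a lone final rounding to 4 significant digits.
Hardness H = 0.3338 GPa = 3.338e+08 Pa.
Working in SI base units: W = 27.08 N, H = 3.338e+08 Pa, K = 3.283e-03.
Worn volume V = K·W·L/H = 3.283e-03 · 27.08 · 65.81 / 3.338e+08 = 1.753e-08 m³.
Depth h = V/A = 1.753e-08 / 3.504e-04 = 5.002e-05 m.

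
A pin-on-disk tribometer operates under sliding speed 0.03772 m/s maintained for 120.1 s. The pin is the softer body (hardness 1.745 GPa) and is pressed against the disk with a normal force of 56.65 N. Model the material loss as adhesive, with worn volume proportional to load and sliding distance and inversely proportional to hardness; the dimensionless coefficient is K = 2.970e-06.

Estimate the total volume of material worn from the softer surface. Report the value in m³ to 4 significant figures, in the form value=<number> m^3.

Each operation maintains full precision; the intermediates are shown rounded. Rounded once at the end: 4 significant figures.
Distance covered L = v·t = 0.03772 m/s × 120.1 s = 4.530 m.
Hardness H = 1.745 GPa = 1.745e+09 Pa.
Working in SI base units: W = 56.65 N, H = 1.745e+09 Pa, K = 2.970e-06.
Volume removed: V = K·W·L/H = 2.970e-06 · 56.65 · 4.530 / 1.745e+09 = 4.368e-13 m³.

value=4.368e-13 m^3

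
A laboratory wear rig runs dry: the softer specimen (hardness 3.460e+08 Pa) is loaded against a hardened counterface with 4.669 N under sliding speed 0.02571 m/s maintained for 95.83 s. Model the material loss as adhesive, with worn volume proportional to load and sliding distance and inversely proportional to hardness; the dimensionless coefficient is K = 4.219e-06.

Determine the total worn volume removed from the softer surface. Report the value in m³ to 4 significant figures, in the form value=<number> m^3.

Intermediates appear rounded. Every step keeps exact precision. Rounded once at the end to 4 significant figures.
The distance L = v·t = 0.02571 m/s × 95.83 s = 2.464 m.
Collected in SI base units: W = 4.669 N, H = 3.460e+08 Pa, K = 4.219e-06.
Worn volume V = K·W·L/H = 4.219e-06 · 4.669 · 2.464 / 3.460e+08 = 1.403e-13 m³.

value=1.403e-13 m^3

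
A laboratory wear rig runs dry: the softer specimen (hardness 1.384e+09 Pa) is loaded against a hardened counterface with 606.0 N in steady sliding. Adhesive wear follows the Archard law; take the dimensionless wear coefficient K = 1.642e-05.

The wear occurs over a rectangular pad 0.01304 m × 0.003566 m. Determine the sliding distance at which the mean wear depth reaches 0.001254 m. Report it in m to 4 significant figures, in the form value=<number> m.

The computation maintains exact precision. Intermediates appear rounded; rounded once at the end to four significant figures.
Convert: Contact area A = 0.01304 m × 0.003566 m = 4.650e-05 m².
Restated in SI base units: W = 606.0 N, H = 1.384e+09 Pa, K = 1.642e-05.
Wearable volume V_lim = h_lim·A = 0.001254 · 4.650e-05 = 5.831e-08 m³.
Thus life L = V_lim·H/(K·W) = 5.831e-08 · 1.384e+09 / (1.642e-05 · 606.0) = 8110 m.

value=8110 m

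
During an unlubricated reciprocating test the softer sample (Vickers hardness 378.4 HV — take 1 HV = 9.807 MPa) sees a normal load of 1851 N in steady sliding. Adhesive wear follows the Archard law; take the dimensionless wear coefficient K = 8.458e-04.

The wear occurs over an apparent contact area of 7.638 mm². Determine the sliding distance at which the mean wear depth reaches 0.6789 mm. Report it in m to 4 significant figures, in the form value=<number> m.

value=12.29 m

Each operation carries full precision — intermediate values are displayed rounded, and a lone final rounding: four significant figures.
Hardness H = 378.4 HV × 9.807 MPa/HV = 3711 MPa = 3.711e+09 Pa.
Contact area A = 7.638 mm² = 7.638e-06 m².
Depth limit h_lim = 0.6789 mm = 6.789e-04 m.
As SI base values: W = 1851 N, H = 3.711e+09 Pa, K = 8.458e-04.
Volume at the limit: V_lim = h_lim·A = 6.789e-04 · 7.638e-06 = 5.185e-09 m³.
Life L = V_lim·H/(K·W) = 5.185e-09 · 3.711e+09 / (8.458e-04 · 1851) = 12.29 m.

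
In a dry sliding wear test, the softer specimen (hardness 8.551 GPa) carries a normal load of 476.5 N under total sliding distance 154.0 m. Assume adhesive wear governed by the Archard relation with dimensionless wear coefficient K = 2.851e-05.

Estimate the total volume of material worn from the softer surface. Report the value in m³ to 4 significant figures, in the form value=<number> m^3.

value=2.447e-10 m^3

All arithmetic keeps full precision — intermediate values are printed rounded, and a single final rounding: four significant figures.
Convert: Hardness H = 8.551 GPa = 8.551e+09 Pa.
Collected in SI base units: W = 476.5 N, H = 8.551e+09 Pa, K = 2.851e-05.
Apply Archard: V = K·W·L/H = 2.851e-05 · 476.5 · 154.0 / 8.551e+09 = 2.447e-10 m³.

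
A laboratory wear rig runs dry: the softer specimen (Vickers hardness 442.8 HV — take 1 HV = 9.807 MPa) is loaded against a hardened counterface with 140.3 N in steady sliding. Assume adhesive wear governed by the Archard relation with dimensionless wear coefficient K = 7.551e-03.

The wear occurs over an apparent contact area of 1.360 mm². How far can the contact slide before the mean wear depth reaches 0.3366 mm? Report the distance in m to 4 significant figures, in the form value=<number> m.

value=1.876 m

Intermediates appear rounded; the algebra carries full precision, and one last rounding, at 4 significant digits.
Hardness H = 442.8 HV × 9.807 MPa/HV = 4343 MPa = 4.343e+09 Pa.
Contact area A = 1.360 mm² = 1.360e-06 m².
Depth limit h_lim = 0.3366 mm = 3.366e-04 m.
Expressed in SI base units: W = 140.3 N, H = 4.343e+09 Pa, K = 7.551e-03.
Permissible volume V_lim = h_lim·A = 3.366e-04 · 1.360e-06 = 4.578e-10 m³.
Sliding life L = V_lim·H/(K·W) = 4.578e-10 · 4.343e+09 / (7.551e-03 · 140.3) = 1.876 m.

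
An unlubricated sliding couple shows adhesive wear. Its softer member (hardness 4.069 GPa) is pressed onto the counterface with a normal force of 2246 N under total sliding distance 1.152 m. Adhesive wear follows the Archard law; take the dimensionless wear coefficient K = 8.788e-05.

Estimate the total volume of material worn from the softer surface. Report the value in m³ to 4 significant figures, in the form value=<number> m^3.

Each operation keeps full precision, and quoted intermediates are rounded, and rounded just once to four significant figures.
Hardness H = 4.069 GPa = 4.069e+09 Pa.
As SI base values: W = 2246 N, H = 4.069e+09 Pa, K = 8.788e-05.
Wear volume V = K·W·L/H = 8.788e-05 · 2246 · 1.152 / 4.069e+09 = 5.588e-11 m³.

value=5.588e-11 m^3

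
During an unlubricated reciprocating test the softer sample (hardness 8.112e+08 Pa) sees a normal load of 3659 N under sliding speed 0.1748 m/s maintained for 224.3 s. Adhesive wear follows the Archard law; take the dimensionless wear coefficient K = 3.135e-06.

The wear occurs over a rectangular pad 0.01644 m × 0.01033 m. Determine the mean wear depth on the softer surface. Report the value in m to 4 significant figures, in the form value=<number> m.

value=3.265e-06 m

The computation keeps full float precision — intermediate values are displayed rounded; rounded once at the end, at four significant figures.
Convert: Distance L = v·t = 0.1748 m/s × 224.3 s = 39.21 m.
Convert: Contact area A = 0.01644 m × 0.01033 m = 1.698e-04 m².
Working in SI base units: W = 3659 N, H = 8.112e+08 Pa, K = 3.135e-06.
Archard volume V = K·W·L/H = 3.135e-06 · 3659 · 39.21 / 8.112e+08 = 5.544e-10 m³.
Average depth h = V/A = 5.544e-10 / 1.698e-04 = 3.265e-06 m.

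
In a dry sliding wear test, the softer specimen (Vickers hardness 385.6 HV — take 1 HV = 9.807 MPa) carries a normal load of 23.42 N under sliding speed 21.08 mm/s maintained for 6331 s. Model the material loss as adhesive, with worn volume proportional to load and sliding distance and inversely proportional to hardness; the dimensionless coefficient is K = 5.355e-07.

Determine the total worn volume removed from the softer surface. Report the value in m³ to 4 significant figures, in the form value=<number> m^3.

Printed values are rounded, and all working math keeps full float precision — one last rounding, at 4 significant digits.
Convert: Sliding speed v = 21.08 mm/s = 0.02108 m/s. The distance L = v·t = 0.02108 m/s × 6331 s = 133.5 m.
Convert: Hardness H = 385.6 HV × 9.807 MPa/HV = 3782 MPa = 3.782e+09 Pa.
As SI base values: W = 23.42 N, H = 3.782e+09 Pa, K = 5.355e-07.
Apply Archard: V = K·W·L/H = 5.355e-07 · 23.42 · 133.5 / 3.782e+09 = 4.426e-13 m³.

value=4.426e-13 m^3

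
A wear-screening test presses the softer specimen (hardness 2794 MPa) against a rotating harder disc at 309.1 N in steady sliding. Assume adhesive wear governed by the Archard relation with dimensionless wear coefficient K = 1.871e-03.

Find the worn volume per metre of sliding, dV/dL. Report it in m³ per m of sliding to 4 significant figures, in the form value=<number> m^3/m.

value=2.070e-10 m^3/m

The computation keeps full precision; intermediates are displayed rounded, and rounded once at the end to four significant digits.
Convert: Hardness H = 2794 MPa = 2.794e+09 Pa.
In SI base units: W = 309.1 N, H = 2.794e+09 Pa, K = 1.871e-03.
Sliding wear rate dV/dL = K·W/H: 1.871e-03 · 309.1 / 2.794e+09 = 2.070e-10 m³/m.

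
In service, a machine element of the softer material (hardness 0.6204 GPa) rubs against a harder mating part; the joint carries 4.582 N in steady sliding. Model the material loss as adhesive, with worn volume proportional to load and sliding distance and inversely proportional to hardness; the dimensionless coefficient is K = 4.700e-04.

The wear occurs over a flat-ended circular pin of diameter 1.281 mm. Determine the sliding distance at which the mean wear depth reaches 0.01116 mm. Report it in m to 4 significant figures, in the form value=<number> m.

The intermediates are displayed rounded. The algebra maintains full precision; rounded just once: four significant figures.
Convert: Hardness H = 0.6204 GPa = 6.204e+08 Pa.
Convert: Pin diameter d = 1.281 mm = 0.001281 m. Contact area A = π·d²/4 = π·(0.001281 m)²/4 = 1.289e-06 m².
Convert: Depth limit h_lim = 0.01116 mm = 1.116e-05 m.
Restated in SI base units: W = 4.582 N, H = 6.204e+08 Pa, K = 4.700e-04.
Limit volume V_lim = h_lim·A = 1.116e-05 · 1.289e-06 = 1.438e-11 m³.
Inverting, life L = V_lim·H/(K·W) = 1.438e-11 · 6.204e+08 / (4.700e-04 · 4.582) = 4.144 m.

value=4.144 m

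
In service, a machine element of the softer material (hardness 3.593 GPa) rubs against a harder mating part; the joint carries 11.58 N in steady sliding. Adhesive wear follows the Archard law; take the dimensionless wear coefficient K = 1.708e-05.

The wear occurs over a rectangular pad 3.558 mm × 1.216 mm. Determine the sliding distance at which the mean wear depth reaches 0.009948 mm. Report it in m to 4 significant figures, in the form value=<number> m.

Intermediates are printed rounded — all working math keeps full float precision — one last rounding, at 4 significant figures.
Convert: Hardness H = 3.593 GPa = 3.593e+09 Pa.
Convert: Pad sides 3.558 mm × 1.216 mm = 0.003558 m × 0.001216 m. Contact area A = 0.003558 m × 0.001216 m = 4.327e-06 m².
Convert: Depth limit h_lim = 0.009948 mm = 9.948e-06 m.
In SI base units, W = 11.58 N, H = 3.593e+09 Pa, K = 1.708e-05.
At the depth limit, V_lim = h_lim·A = 9.948e-06 · 4.327e-06 = 4.304e-11 m³.
So the life L = V_lim·H/(K·W) = 4.304e-11 · 3.593e+09 / (1.708e-05 · 11.58) = 781.9 m.

value=781.9 m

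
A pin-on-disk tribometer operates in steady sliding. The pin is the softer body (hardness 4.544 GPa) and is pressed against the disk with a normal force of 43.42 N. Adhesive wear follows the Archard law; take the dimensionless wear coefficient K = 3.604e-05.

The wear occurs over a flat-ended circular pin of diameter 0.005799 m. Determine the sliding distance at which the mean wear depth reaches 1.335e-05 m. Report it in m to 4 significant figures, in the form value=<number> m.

value=1024 m

All arithmetic holds full float precision; shown intermediates are rounded; a lone final rounding to 4 significant digits.
Convert: Hardness H = 4.544 GPa = 4.544e+09 Pa.
Convert: Contact area A = π·d²/4 = π·(0.005799 m)²/4 = 2.641e-05 m².
In SI base units: W = 43.42 N, H = 4.544e+09 Pa, K = 3.604e-05.
Limit volume V_lim = h_lim·A = 1.335e-05 · 2.641e-05 = 3.526e-10 m³.
Inverting, life L = V_lim·H/(K·W) = 3.526e-10 · 4.544e+09 / (3.604e-05 · 43.42) = 1024 m.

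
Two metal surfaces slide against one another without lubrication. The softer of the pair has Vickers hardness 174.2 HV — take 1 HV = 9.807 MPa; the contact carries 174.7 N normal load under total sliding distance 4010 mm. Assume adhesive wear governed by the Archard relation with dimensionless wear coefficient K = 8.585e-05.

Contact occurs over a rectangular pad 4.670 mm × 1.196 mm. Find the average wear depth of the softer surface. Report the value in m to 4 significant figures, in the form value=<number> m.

Every step maintains full precision; intermediates are printed rounded. Rounded once at the end, at four significant figures.
Path length L = 4010 mm = 4.010 m.
Hardness H = 174.2 HV × 9.807 MPa/HV = 1708 MPa = 1.708e+09 Pa.
Pad sides 4.670 mm × 1.196 mm = 0.004670 m × 0.001196 m. Contact area A = 0.004670 m × 0.001196 m = 5.585e-06 m².
Working in SI base units: W = 174.7 N, H = 1.708e+09 Pa, K = 8.585e-05.
By Archard's law, V = K·W·L/H = 8.585e-05 · 174.7 · 4.010 / 1.708e+09 = 3.520e-11 m³.
Wear depth h = V/A = 3.520e-11 / 5.585e-06 = 6.303e-06 m.

value=6.303e-06 m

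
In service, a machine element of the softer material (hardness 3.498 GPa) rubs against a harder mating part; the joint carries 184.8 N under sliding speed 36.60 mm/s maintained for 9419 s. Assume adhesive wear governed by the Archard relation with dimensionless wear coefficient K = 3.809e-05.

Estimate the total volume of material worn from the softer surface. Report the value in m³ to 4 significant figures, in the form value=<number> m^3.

The intermediates appear rounded; the algebra keeps exact precision. Rounded once at the end: 4 significant figures.
Sliding speed v = 36.60 mm/s = 0.03660 m/s. The distance L = v·t = 0.03660 m/s × 9419 s = 344.7 m.
Hardness H = 3.498 GPa = 3.498e+09 Pa.
Working in SI base units: W = 184.8 N, H = 3.498e+09 Pa, K = 3.809e-05.
Volume removed: V = K·W·L/H = 3.809e-05 · 184.8 · 344.7 / 3.498e+09 = 6.937e-10 m³.

value=6.937e-10 m^3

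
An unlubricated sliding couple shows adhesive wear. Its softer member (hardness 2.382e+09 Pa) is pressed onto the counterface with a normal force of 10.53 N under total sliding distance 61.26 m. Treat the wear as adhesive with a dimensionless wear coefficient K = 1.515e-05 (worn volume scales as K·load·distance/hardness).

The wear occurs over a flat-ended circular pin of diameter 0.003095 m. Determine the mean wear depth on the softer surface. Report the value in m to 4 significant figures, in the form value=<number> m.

value=5.453e-07 m

Intermediate values are printed rounded. The algebra carries full float precision; rounded once at the end: four significant figures.
Contact area A = π·d²/4 = π·(0.003095 m)²/4 = 7.523e-06 m².
Working in SI base units: W = 10.53 N, H = 2.382e+09 Pa, K = 1.515e-05.
By Archard's law, V = K·W·L/H = 1.515e-05 · 10.53 · 61.26 / 2.382e+09 = 4.103e-12 m³.
Average depth h = V/A = 4.103e-12 / 7.523e-06 = 5.453e-07 m.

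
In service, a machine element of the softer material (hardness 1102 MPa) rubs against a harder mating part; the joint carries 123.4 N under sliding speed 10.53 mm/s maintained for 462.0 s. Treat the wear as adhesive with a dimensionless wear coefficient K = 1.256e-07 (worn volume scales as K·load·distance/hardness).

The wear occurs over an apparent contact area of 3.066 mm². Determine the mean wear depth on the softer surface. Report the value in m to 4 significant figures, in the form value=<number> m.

Displayed values are rounded — all arithmetic runs at full float precision. Rounded just once: 4 significant digits.
Sliding speed v = 10.53 mm/s = 0.01053 m/s. The distance L = v·t = 0.01053 m/s × 462.0 s = 4.865 m.
Hardness H = 1102 MPa = 1.102e+09 Pa.
Contact area A = 3.066 mm² = 3.066e-06 m².
As SI base values: W = 123.4 N, H = 1.102e+09 Pa, K = 1.256e-07.
By Archard's law, V = K·W·L/H = 1.256e-07 · 123.4 · 4.865 / 1.102e+09 = 6.842e-14 m³.
Mean wear depth h = V/A = 6.842e-14 / 3.066e-06 = 2.232e-08 m.

value=2.232e-08 m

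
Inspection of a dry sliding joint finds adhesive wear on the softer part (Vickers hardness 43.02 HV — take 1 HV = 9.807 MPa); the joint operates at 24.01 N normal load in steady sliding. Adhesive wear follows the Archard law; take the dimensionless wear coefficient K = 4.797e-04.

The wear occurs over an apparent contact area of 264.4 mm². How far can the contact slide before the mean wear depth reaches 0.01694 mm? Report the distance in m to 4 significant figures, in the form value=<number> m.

value=164.1 m

Intermediates are printed rounded; every step runs at full precision; rounded once at the end to 4 significant digits.
Hardness H = 43.02 HV × 9.807 MPa/HV = 421.9 MPa = 4.219e+08 Pa.
Contact area A = 264.4 mm² = 2.644e-04 m².
Depth limit h_lim = 0.01694 mm = 1.694e-05 m.
Working in SI base units: W = 24.01 N, H = 4.219e+08 Pa, K = 4.797e-04.
Allowed volume V_lim = h_lim·A = 1.694e-05 · 2.644e-04 = 4.479e-09 m³.
Sliding life L = V_lim·H/(K·W) = 4.479e-09 · 4.219e+08 / (4.797e-04 · 24.01) = 164.1 m.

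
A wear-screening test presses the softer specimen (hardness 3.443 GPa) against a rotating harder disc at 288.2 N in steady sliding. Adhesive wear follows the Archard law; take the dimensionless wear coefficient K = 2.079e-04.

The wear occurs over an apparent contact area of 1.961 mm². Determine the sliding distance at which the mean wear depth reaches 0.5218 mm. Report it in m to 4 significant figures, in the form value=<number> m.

value=58.80 m

Shown intermediates are rounded, and all working math runs at exact precision — rounded once at the end: four significant digits.
Hardness H = 3.443 GPa = 3.443e+09 Pa.
Contact area A = 1.961 mm² = 1.961e-06 m².
Depth limit h_lim = 0.5218 mm = 5.218e-04 m.
SI base units throughout: W = 288.2 N, H = 3.443e+09 Pa, K = 2.079e-04.
Allowed volume V_lim = h_lim·A = 5.218e-04 · 1.961e-06 = 1.023e-09 m³.
Inverting, life L = V_lim·H/(K·W) = 1.023e-09 · 3.443e+09 / (2.079e-04 · 288.2) = 58.80 m.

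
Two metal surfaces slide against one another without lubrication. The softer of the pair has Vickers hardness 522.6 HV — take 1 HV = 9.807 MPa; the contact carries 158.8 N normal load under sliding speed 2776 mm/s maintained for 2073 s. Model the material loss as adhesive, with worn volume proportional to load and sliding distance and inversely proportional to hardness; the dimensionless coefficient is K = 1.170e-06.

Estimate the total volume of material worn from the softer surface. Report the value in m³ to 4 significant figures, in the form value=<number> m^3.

value=2.086e-10 m^3

Intermediates are displayed rounded; every step maintains full precision; a single final rounding: four significant figures.
Convert: Sliding speed v = 2776 mm/s = 2.776 m/s. Distance covered L = v·t = 2.776 m/s × 2073 s = 5755 m.
Convert: Hardness H = 522.6 HV × 9.807 MPa/HV = 5125 MPa = 5.125e+09 Pa.
Working in SI base units: W = 158.8 N, H = 5.125e+09 Pa, K = 1.170e-06.
Worn volume V = K·W·L/H = 1.170e-06 · 158.8 · 5755 / 5.125e+09 = 2.086e-10 m³.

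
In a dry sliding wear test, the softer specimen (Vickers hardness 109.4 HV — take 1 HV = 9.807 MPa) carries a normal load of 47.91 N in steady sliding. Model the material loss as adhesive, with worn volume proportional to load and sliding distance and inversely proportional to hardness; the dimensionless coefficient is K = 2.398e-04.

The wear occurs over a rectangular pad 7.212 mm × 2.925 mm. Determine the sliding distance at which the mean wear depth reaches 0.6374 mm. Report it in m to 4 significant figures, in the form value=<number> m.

The algebra keeps exact precision, and the intermediates appear rounded, and rounded once at the end, at 4 significant figures.
Convert: Hardness H = 109.4 HV × 9.807 MPa/HV = 1073 MPa = 1.073e+09 Pa.
Convert: Pad sides 7.212 mm × 2.925 mm = 0.007212 m × 0.002925 m. Contact area A = 0.007212 m × 0.002925 m = 2.110e-05 m².
Convert: Depth limit h_lim = 0.6374 mm = 6.374e-04 m.
SI base units throughout: W = 47.91 N, H = 1.073e+09 Pa, K = 2.398e-04.
Allowed volume V_lim = h_lim·A = 6.374e-04 · 2.110e-05 = 1.345e-08 m³.
Thus life L = V_lim·H/(K·W) = 1.345e-08 · 1.073e+09 / (2.398e-04 · 47.91) = 1256 m.

value=1256 m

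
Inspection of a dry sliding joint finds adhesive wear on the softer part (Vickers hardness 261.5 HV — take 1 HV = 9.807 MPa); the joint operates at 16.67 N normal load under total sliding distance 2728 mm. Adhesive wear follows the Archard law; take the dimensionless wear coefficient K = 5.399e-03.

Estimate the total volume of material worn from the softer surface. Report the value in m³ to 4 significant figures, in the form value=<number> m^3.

The algebra carries full precision; the intermediates are displayed rounded. Rounded once at the end: 4 significant digits.
Convert: Total distance L = 2728 mm = 2.728 m.
Convert: Hardness H = 261.5 HV × 9.807 MPa/HV = 2565 MPa = 2.565e+09 Pa.
In SI base units, W = 16.67 N, H = 2.565e+09 Pa, K = 5.399e-03.
Volume removed: V = K·W·L/H = 5.399e-03 · 16.67 · 2.728 / 2.565e+09 = 9.574e-11 m³.

value=9.574e-11 m^3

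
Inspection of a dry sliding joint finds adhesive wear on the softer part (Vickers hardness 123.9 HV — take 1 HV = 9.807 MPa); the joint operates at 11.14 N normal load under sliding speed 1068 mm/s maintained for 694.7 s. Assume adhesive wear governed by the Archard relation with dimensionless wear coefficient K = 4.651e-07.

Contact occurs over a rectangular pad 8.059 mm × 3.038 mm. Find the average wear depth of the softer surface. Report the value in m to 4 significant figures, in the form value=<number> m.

All working math holds exact precision; intermediates are displayed rounded — one last rounding to four significant figures.
Convert: Sliding speed v = 1068 mm/s = 1.068 m/s. Path length L = v·t = 1.068 m/s × 694.7 s = 741.9 m.
Convert: Hardness H = 123.9 HV × 9.807 MPa/HV = 1215 MPa = 1.215e+09 Pa.
Convert: Pad sides 8.059 mm × 3.038 mm = 0.008059 m × 0.003038 m. Contact area A = 0.008059 m × 0.003038 m = 2.448e-05 m².
Collected in SI base units: W = 11.14 N, H = 1.215e+09 Pa, K = 4.651e-07.
Worn volume V = K·W·L/H = 4.651e-07 · 11.14 · 741.9 / 1.215e+09 = 3.164e-12 m³.
Depth h = V/A = 3.164e-12 / 2.448e-05 = 1.292e-07 m.

value=1.292e-07 m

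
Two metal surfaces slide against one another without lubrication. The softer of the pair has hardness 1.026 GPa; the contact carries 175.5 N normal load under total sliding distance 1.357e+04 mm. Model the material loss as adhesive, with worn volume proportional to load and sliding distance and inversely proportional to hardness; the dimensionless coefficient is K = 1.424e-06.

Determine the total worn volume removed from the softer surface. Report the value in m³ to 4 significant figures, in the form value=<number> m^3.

Intermediate values are displayed rounded. The algebra runs at full precision. Rounded just once, at 4 significant digits.
Sliding distance L = 1.357e+04 mm = 13.57 m.
Hardness H = 1.026 GPa = 1.026e+09 Pa.
Collected in SI base units: W = 175.5 N, H = 1.026e+09 Pa, K = 1.424e-06.
Worn volume V = K·W·L/H = 1.424e-06 · 175.5 · 13.57 / 1.026e+09 = 3.305e-12 m³.

value=3.305e-12 m^3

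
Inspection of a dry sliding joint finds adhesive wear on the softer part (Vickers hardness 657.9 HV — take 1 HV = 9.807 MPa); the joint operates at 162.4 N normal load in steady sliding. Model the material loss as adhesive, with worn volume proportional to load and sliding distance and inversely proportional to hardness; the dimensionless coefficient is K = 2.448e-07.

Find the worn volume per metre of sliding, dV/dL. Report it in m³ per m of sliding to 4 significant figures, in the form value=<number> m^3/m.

All working math runs at full precision — the intermediates appear rounded. Rounded just once, at four significant digits.
Hardness H = 657.9 HV × 9.807 MPa/HV = 6452 MPa = 6.452e+09 Pa.
Expressed in SI base units: W = 162.4 N, H = 6.452e+09 Pa, K = 2.448e-07.
Sliding wear rate dV/dL = K·W/H (independent of L): 2.448e-07 · 162.4 / 6.452e+09 = 6.162e-15 m³/m.

value=6.162e-15 m^3/m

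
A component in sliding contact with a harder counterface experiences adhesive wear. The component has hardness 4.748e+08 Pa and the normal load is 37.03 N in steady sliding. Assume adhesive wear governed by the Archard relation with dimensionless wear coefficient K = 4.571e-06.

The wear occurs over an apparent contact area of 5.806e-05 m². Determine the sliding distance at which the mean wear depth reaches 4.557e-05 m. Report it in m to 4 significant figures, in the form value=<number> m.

value=7422 m

Intermediate values are shown rounded, and the algebra holds full float precision, and one last rounding: 4 significant digits.
As SI base values: W = 37.03 N, H = 4.748e+08 Pa, K = 4.571e-06.
Volume at the limit: V_lim = h_lim·A = 4.557e-05 · 5.806e-05 = 2.646e-09 m³.
Life L = V_lim·H/(K·W) = 2.646e-09 · 4.748e+08 / (4.571e-06 · 37.03) = 7422 m.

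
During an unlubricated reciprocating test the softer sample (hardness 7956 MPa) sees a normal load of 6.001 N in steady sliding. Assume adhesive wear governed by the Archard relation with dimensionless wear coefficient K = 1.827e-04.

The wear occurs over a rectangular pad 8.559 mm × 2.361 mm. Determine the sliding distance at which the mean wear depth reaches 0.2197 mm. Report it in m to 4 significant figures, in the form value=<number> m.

Intermediate values are displayed rounded; each operation runs at full float precision. Rounded once at the end, at 4 significant figures.
Hardness H = 7956 MPa = 7.956e+09 Pa.
Pad sides 8.559 mm × 2.361 mm = 0.008559 m × 0.002361 m. Contact area A = 0.008559 m × 0.002361 m = 2.021e-05 m².
Depth limit h_lim = 0.2197 mm = 2.197e-04 m.
Restated in SI base units: W = 6.001 N, H = 7.956e+09 Pa, K = 1.827e-04.
At the depth limit, V_lim = h_lim·A = 2.197e-04 · 2.021e-05 = 4.440e-09 m³.
Sliding life L = V_lim·H/(K·W) = 4.440e-09 · 7.956e+09 / (1.827e-04 · 6.001) = 3.222e+04 m.

value=3.222e+04 m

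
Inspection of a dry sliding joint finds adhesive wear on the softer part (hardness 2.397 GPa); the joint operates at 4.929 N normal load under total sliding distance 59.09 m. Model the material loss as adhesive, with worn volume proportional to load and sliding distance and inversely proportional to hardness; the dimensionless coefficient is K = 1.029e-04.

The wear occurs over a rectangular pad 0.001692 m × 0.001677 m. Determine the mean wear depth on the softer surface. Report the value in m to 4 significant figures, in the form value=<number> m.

value=4.406e-06 m

The computation carries full float precision, and the intermediates appear rounded — rounded just once: 4 significant figures.
Hardness H = 2.397 GPa = 2.397e+09 Pa.
Contact area A = 0.001692 m × 0.001677 m = 2.837e-06 m².
As SI base values: W = 4.929 N, H = 2.397e+09 Pa, K = 1.029e-04.
Apply Archard: V = K·W·L/H = 1.029e-04 · 4.929 · 59.09 / 2.397e+09 = 1.250e-11 m³.
Wear depth h = V/A = 1.250e-11 / 2.837e-06 = 4.406e-06 m.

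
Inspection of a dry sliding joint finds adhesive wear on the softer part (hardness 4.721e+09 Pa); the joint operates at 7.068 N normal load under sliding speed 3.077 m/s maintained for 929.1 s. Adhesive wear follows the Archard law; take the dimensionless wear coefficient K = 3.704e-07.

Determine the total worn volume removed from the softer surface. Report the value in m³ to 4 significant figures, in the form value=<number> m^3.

Printed values are rounded, and every step carries full precision; a single final rounding to four significant figures.
Convert: Sliding distance L = v·t = 3.077 m/s × 929.1 s = 2859 m.
In SI base units, W = 7.068 N, H = 4.721e+09 Pa, K = 3.704e-07.
Wear volume V = K·W·L/H = 3.704e-07 · 7.068 · 2859 / 4.721e+09 = 1.585e-12 m³.

value=1.585e-12 m^3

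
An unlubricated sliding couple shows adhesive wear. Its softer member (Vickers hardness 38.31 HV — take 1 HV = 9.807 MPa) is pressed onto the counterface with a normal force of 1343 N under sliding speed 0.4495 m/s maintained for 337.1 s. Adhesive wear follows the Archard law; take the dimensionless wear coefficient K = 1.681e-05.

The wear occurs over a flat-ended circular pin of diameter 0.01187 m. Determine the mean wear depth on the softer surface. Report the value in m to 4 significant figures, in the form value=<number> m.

value=8.228e-05 m

All arithmetic maintains exact precision; the intermediates appear rounded. Rounded just once: 4 significant figures.
Convert: Path length L = v·t = 0.4495 m/s × 337.1 s = 151.5 m.
Convert: Hardness H = 38.31 HV × 9.807 MPa/HV = 375.7 MPa = 3.757e+08 Pa.
Convert: Contact area A = π·d²/4 = π·(0.01187 m)²/4 = 1.107e-04 m².
As SI base values: W = 1343 N, H = 3.757e+08 Pa, K = 1.681e-05.
Worn volume V = K·W·L/H = 1.681e-05 · 1343 · 151.5 / 3.757e+08 = 9.105e-09 m³.
Average depth h = V/A = 9.105e-09 / 1.107e-04 = 8.228e-05 m.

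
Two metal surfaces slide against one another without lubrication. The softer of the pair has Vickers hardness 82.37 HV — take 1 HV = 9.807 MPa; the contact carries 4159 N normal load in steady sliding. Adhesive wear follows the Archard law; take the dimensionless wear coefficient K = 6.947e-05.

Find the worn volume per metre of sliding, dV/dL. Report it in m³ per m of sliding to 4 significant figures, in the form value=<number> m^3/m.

value=3.577e-10 m^3/m

Intermediates are printed rounded — all working math holds exact precision; a lone final rounding: 4 significant figures.
Convert: Hardness H = 82.37 HV × 9.807 MPa/HV = 807.8 MPa = 8.078e+08 Pa.
Working in SI base units: W = 4159 N, H = 8.078e+08 Pa, K = 6.947e-05.
Volumetric rate dV/dL = K·W/H (no L dependence): 6.947e-05 · 4159 / 8.078e+08 = 3.577e-10 m³/m.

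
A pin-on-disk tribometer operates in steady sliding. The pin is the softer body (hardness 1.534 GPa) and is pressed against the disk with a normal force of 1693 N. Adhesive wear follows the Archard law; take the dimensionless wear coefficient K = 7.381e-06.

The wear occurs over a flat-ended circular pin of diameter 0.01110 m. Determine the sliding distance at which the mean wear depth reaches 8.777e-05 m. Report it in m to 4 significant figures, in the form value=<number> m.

The algebra holds exact precision — the intermediates appear rounded; a lone final rounding, at 4 significant digits.
Hardness H = 1.534 GPa = 1.534e+09 Pa.
Contact area A = π·d²/4 = π·(0.01110 m)²/4 = 9.677e-05 m².
In SI base units, W = 1693 N, H = 1.534e+09 Pa, K = 7.381e-06.
Allowed volume V_lim = h_lim·A = 8.777e-05 · 9.677e-05 = 8.493e-09 m³.
So the life L = V_lim·H/(K·W) = 8.493e-09 · 1.534e+09 / (7.381e-06 · 1693) = 1043 m.

value=1043 m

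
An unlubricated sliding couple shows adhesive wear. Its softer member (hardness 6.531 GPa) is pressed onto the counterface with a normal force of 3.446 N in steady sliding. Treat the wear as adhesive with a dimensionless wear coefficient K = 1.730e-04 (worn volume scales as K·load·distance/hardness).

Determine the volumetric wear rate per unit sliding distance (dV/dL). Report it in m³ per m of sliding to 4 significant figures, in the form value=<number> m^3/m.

value=9.128e-14 m^3/m

All working math keeps full float precision. The intermediates are displayed rounded; one final rounding: 4 significant digits.
Hardness H = 6.531 GPa = 6.531e+09 Pa.
Restated in SI base units: W = 3.446 N, H = 6.531e+09 Pa, K = 1.730e-04.
The wear rate dV/dL = K·W/H (no L dependence): 1.730e-04 · 3.446 / 6.531e+09 = 9.128e-14 m³/m.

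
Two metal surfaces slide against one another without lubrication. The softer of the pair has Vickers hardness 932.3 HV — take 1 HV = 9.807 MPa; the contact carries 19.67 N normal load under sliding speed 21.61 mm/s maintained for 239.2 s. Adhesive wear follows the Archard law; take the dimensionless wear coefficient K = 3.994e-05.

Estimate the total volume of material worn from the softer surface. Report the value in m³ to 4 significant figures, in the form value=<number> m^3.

value=4.442e-13 m^3

Intermediate values are shown rounded — every step runs at full float precision — a lone final rounding, at 4 significant figures.
Convert: Sliding speed v = 21.61 mm/s = 0.02161 m/s. Sliding distance L = v·t = 0.02161 m/s × 239.2 s = 5.169 m.
Convert: Hardness H = 932.3 HV × 9.807 MPa/HV = 9143 MPa = 9.143e+09 Pa.
Expressed in SI base units: W = 19.67 N, H = 9.143e+09 Pa, K = 3.994e-05.
Worn volume V = K·W·L/H = 3.994e-05 · 19.67 · 5.169 / 9.143e+09 = 4.442e-13 m³.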